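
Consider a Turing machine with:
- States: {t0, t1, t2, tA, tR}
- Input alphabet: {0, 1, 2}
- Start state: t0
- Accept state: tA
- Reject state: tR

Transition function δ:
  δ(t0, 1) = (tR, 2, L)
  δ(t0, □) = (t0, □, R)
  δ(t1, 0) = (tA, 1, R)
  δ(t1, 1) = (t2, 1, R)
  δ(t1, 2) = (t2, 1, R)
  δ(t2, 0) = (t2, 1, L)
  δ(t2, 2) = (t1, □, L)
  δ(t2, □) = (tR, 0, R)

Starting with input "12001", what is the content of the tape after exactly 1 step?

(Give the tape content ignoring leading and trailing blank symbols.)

Execution trace:
Initial: [t0]12001
Step 1: δ(t0, 1) = (tR, 2, L) → [tR]□22001

The machine reaches the reject state tR and halts.

After 1 step, the tape (ignoring leading/trailing blanks) is: 22001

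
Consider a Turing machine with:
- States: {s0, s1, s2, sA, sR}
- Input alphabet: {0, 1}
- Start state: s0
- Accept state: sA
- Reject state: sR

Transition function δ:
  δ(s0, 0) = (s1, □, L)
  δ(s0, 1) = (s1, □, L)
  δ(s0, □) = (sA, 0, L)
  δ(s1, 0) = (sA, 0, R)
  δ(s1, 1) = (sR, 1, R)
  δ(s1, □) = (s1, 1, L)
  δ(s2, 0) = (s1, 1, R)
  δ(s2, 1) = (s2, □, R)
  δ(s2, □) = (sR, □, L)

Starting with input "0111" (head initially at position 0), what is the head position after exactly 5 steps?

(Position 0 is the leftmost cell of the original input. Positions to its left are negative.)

Execution trace (head position shown):
Step 0: [s0]0111  (head at position 0)
Step 1: move left → [s1]□□111  (head at position -1)
Step 2: move left → [s1]□1□111  (head at position -2)
Step 3: move left → [s1]□11□111  (head at position -3)
Step 4: move left → [s1]□111□111  (head at position -4)
Step 5: move left → [s1]□1111□111  (head at position -5)

After 5 steps, the head is at position -5.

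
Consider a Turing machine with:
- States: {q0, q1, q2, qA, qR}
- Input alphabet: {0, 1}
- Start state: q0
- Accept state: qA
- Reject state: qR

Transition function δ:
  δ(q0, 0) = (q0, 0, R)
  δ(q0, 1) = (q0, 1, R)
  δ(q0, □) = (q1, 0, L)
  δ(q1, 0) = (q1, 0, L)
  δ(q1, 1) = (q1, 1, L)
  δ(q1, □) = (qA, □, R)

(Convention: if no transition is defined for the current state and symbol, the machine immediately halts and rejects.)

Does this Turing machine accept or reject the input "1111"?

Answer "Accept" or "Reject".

Execution trace:
Initial: [q0]1111
Step 1: δ(q0, 1) = (q0, 1, R) → 1[q0]111
Step 2: δ(q0, 1) = (q0, 1, R) → 11[q0]11
Step 3: δ(q0, 1) = (q0, 1, R) → 111[q0]1
Step 4: δ(q0, 1) = (q0, 1, R) → 1111[q0]□
Step 5: δ(q0, □) = (q1, 0, L) → 111[q1]10
Step 6: δ(q1, 1) = (q1, 1, L) → 11[q1]110
Step 7: δ(q1, 1) = (q1, 1, L) → 1[q1]1110
Step 8: δ(q1, 1) = (q1, 1, L) → [q1]11110
Step 9: δ(q1, 1) = (q1, 1, L) → [q1]□11110
Step 10: δ(q1, □) = (qA, □, R) → □[qA]11110

The machine reaches the accept state qA and halts.

Answer: Accept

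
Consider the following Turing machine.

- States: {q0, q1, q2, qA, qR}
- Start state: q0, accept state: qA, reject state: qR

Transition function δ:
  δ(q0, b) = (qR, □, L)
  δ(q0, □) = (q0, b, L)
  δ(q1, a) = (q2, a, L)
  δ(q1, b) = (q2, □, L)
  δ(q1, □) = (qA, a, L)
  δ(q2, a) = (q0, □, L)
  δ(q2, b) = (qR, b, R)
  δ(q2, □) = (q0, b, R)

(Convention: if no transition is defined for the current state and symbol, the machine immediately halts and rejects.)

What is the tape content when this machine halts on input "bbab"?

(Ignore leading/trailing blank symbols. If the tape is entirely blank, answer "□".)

Execution trace:
Initial: [q0]bbab
Step 1: δ(q0, b) = (qR, □, L) → [qR]□□bab

The machine reaches the reject state qR and halts.

Final tape (ignoring leading/trailing blanks): bab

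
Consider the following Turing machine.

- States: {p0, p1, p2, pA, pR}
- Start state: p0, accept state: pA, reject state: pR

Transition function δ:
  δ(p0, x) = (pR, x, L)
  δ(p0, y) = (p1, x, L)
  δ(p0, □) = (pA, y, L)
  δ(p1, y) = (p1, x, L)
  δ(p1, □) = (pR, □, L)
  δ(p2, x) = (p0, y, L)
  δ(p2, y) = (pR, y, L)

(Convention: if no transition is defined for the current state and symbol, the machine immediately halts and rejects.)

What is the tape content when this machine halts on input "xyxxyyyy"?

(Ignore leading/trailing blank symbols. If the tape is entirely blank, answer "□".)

Execution trace:
Initial: [p0]xyxxyyyy
Step 1: δ(p0, x) = (pR, x, L) → [pR]□xyxxyyyy

The machine reaches the reject state pR and halts.

Final tape (ignoring leading/trailing blanks): xyxxyyyy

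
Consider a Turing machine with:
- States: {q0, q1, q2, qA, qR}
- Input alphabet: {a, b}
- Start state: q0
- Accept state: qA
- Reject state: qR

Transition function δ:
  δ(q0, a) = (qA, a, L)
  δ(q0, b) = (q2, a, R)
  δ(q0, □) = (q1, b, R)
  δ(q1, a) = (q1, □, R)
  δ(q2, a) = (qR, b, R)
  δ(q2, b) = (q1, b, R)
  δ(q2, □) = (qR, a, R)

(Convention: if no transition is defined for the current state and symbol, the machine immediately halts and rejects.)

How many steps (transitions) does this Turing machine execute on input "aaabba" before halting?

Execution trace:
Initial: [q0]aaabba
Step 1: δ(q0, a) = (qA, a, L) → [qA]□aaabba

The machine reaches the accept state qA and halts.

The machine executed 1 step before halting.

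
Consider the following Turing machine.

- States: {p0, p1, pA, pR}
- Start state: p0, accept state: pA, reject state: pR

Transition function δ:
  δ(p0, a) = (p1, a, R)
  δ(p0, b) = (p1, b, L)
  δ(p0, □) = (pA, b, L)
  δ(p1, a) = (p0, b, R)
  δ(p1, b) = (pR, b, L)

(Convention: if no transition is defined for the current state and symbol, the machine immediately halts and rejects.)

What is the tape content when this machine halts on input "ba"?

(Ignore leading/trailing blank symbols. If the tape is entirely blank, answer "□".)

Execution trace:
Initial: [p0]ba
Step 1: δ(p0, b) = (p1, b, L) → [p1]□ba

No transition is defined for δ(p1, □). By convention the machine halts and rejects.

Final tape (ignoring leading/trailing blanks): ba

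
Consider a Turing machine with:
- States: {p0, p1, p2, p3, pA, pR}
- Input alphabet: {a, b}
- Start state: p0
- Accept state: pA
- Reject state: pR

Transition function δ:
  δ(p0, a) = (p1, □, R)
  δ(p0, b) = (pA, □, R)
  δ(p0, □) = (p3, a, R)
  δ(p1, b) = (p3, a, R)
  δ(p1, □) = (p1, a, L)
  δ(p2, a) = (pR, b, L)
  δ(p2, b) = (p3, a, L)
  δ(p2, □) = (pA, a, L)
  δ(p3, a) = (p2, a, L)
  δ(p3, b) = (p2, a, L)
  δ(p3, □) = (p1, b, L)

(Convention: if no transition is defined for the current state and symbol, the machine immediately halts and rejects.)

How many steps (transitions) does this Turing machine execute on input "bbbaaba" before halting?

Execution trace:
Initial: [p0]bbbaaba
Step 1: δ(p0, b) = (pA, □, R) → □[pA]bbaaba

The machine reaches the accept state pA and halts.

The machine executed 1 step before halting.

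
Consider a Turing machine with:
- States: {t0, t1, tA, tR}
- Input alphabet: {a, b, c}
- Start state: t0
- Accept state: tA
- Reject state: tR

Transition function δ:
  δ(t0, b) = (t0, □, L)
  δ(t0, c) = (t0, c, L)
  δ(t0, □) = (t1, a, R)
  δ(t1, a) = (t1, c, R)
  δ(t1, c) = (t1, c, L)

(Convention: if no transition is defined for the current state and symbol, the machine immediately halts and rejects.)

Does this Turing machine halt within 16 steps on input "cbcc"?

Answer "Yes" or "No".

Execution trace:
Initial: [t0]cbcc
Step 1: δ(t0, c) = (t0, c, L) → [t0]□cbcc
Step 2: δ(t0, □) = (t1, a, R) → a[t1]cbcc
Step 3: δ(t1, c) = (t1, c, L) → [t1]acbcc
Step 4: δ(t1, a) = (t1, c, R) → c[t1]cbcc
Step 5: δ(t1, c) = (t1, c, L) → [t1]ccbcc
Step 6: δ(t1, c) = (t1, c, L) → [t1]□ccbcc

No transition is defined for δ(t1, □). By convention the machine halts and rejects.
The machine halted after 6 steps (within the 16-step bound).

Answer: Yes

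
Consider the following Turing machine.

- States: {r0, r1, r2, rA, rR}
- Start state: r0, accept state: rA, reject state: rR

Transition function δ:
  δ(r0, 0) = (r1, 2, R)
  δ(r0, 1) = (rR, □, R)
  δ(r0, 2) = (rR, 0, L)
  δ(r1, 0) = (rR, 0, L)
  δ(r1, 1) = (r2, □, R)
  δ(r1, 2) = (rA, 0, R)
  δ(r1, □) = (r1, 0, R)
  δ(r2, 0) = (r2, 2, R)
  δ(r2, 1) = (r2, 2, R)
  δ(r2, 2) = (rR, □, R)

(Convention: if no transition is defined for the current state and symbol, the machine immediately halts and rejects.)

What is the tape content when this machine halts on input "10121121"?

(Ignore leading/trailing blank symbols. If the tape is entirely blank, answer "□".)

Execution trace:
Initial: [r0]10121121
Step 1: δ(r0, 1) = (rR, □, R) → □[rR]0121121

The machine reaches the reject state rR and halts.

Final tape (ignoring leading/trailing blanks): 0121121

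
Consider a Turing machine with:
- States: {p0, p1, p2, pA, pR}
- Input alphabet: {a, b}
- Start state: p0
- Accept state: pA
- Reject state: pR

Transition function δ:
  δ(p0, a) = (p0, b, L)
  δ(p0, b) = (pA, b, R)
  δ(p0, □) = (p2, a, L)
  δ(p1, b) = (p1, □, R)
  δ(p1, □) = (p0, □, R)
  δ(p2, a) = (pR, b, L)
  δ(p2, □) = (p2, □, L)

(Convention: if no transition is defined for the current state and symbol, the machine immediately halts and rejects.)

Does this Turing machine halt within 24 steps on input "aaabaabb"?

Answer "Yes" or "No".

Execution trace:
Initial: [p0]aaabaabb
Step 1: δ(p0, a) = (p0, b, L) → [p0]□baabaabb
Step 2: δ(p0, □) = (p2, a, L) → [p2]□abaabaabb
Step 3: δ(p2, □) = (p2, □, L) → [p2]□□abaabaabb
Step 4: δ(p2, □) = (p2, □, L) → [p2]□□□abaabaabb
Step 5: δ(p2, □) = (p2, □, L) → [p2]□□□□abaabaabb
Step 6: δ(p2, □) = (p2, □, L) → [p2]□□□□□abaabaabb
Step 7: δ(p2, □) = (p2, □, L) → [p2]□□□□□□abaabaabb
Step 8: δ(p2, □) = (p2, □, L) → [p2]□□□□□□□abaabaabb
Step 9: δ(p2, □) = (p2, □, L) → [p2]□□□□□□□□abaabaabb
Step 10: δ(p2, □) = (p2, □, L) → [p2]□□□□□□□□□abaabaabb
Step 11: δ(p2, □) = (p2, □, L) → [p2]□□□□□□□□□□abaabaabb
Step 12: δ(p2, □) = (p2, □, L) → [p2]□□□□□□□□□□□abaabaabb
Step 13: δ(p2, □) = (p2, □, L) → [p2]□□□□□□□□□□□□abaabaabb
Step 14: δ(p2, □) = (p2, □, L) → [p2]□□□□□□□□□□□□□abaabaabb
Step 15: δ(p2, □) = (p2, □, L) → [p2]□□□□□□□□□□□□□□abaabaabb
Step 16: δ(p2, □) = (p2, □, L) → [p2]□□□□□□□□□□□□□□□abaabaabb
Step 17: δ(p2, □) = (p2, □, L) → [p2]□□□□□□□□□□□□□□□□abaabaabb
Step 18: δ(p2, □) = (p2, □, L) → [p2]□□□□□□□□□□□□□□□□□abaabaabb
Step 19: δ(p2, □) = (p2, □, L) → [p2]□□□□□□□□□□□□□□□□□□abaabaabb
Step 20: δ(p2, □) = (p2, □, L) → [p2]□□□□□□□□□□□□□□□□□□□abaabaabb
Step 21: δ(p2, □) = (p2, □, L) → [p2]□□□□□□□□□□□□□□□□□□□□abaabaabb
Step 22: δ(p2, □) = (p2, □, L) → [p2]□□□□□□□□□□□□□□□□□□□□□abaabaabb
Step 23: δ(p2, □) = (p2, □, L) → [p2]□□□□□□□□□□□□□□□□□□□□□□abaabaabb
Step 24: δ(p2, □) = (p2, □, L) → [p2]□□□□□□□□□□□□□□□□□□□□□□□abaabaabb

The machine has not reached a halting state after 24 steps.
The machine did not halt within the 24-step bound.

Answer: No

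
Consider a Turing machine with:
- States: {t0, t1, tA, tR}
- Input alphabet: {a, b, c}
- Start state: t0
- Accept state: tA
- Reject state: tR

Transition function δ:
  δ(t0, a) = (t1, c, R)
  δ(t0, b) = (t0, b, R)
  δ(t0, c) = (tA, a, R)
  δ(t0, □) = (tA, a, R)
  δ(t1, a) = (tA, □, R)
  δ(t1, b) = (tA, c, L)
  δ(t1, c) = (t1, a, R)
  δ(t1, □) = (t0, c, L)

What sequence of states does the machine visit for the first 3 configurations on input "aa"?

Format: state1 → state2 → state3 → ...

Execution trace:
Initial: [t0]aa
Step 1: δ(t0, a) = (t1, c, R) → c[t1]a
Step 2: δ(t1, a) = (tA, □, R) → c□[tA]□

The machine reaches the accept state tA and halts.

State sequence: t0 → t1 → tA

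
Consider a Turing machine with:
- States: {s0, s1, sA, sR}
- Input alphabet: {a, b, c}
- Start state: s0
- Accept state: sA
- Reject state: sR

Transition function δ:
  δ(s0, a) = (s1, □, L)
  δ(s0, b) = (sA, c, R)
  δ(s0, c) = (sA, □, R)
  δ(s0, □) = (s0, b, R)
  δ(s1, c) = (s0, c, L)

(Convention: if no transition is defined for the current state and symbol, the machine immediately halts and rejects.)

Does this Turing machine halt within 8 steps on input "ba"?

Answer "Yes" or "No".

Execution trace:
Initial: [s0]ba
Step 1: δ(s0, b) = (sA, c, R) → c[sA]a

The machine reaches the accept state sA and halts.
The machine halted after 1 step (within the 8-step bound).

Answer: Yes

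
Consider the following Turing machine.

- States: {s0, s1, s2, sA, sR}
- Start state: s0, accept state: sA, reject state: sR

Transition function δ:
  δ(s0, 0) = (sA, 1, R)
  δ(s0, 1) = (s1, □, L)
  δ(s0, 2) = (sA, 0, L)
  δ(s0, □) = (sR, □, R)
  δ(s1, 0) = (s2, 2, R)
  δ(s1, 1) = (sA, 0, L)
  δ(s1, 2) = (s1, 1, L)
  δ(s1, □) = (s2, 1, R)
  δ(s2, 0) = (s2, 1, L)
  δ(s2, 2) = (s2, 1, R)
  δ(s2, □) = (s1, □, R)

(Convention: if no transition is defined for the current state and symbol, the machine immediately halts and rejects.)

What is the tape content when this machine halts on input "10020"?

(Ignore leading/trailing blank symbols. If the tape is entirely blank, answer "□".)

Execution trace:
Initial: [s0]10020
Step 1: δ(s0, 1) = (s1, □, L) → [s1]□□0020
Step 2: δ(s1, □) = (s2, 1, R) → 1[s2]□0020
Step 3: δ(s2, □) = (s1, □, R) → 1□[s1]0020
Step 4: δ(s1, 0) = (s2, 2, R) → 1□2[s2]020
Step 5: δ(s2, 0) = (s2, 1, L) → 1□[s2]2120
Step 6: δ(s2, 2) = (s2, 1, R) → 1□1[s2]120

No transition is defined for δ(s2, 1). By convention the machine halts and rejects.

Final tape (ignoring leading/trailing blanks): 1□1120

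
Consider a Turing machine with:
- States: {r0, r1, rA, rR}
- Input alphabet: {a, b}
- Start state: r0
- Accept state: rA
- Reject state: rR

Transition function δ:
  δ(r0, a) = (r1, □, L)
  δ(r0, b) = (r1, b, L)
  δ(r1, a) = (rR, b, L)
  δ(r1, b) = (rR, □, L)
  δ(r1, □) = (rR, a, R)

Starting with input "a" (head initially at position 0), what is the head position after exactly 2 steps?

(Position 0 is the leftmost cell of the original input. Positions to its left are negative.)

Execution trace (head position shown):
Step 0: [r0]a  (head at position 0)
Step 1: move left → [r1]□□  (head at position -1)
Step 2: move right → a[rR]□  (head at position 0)

After 2 steps, the head is at position 0.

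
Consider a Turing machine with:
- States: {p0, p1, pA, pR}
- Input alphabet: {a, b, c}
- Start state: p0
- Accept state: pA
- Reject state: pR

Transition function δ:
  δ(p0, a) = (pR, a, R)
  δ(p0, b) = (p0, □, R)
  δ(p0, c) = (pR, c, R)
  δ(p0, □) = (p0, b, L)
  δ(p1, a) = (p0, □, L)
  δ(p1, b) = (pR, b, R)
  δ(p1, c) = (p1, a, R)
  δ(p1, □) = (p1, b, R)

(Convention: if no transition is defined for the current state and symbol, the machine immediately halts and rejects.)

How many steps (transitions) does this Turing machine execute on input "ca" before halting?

Execution trace:
Initial: [p0]ca
Step 1: δ(p0, c) = (pR, c, R) → c[pR]a

The machine reaches the reject state pR and halts.

The machine executed 1 step before halting.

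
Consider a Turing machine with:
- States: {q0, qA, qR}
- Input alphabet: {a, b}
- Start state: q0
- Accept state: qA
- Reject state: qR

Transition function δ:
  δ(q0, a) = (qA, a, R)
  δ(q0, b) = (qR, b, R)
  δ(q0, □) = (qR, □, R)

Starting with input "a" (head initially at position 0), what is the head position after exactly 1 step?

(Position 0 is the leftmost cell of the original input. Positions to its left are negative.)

Execution trace (head position shown):
Step 0: [q0]a  (head at position 0)
Step 1: move right → a[qA]□  (head at position 1)

After 1 step, the head is at position 1.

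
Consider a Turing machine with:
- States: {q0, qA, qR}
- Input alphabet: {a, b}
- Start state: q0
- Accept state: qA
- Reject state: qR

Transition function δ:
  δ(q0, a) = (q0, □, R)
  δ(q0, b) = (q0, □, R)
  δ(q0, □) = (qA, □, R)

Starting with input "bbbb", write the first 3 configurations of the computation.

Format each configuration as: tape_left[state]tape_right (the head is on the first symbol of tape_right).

Transitions applied:
Step 1: δ(q0, b) = (q0, □, R)
Step 2: δ(q0, b) = (q0, □, R)

The first 3 configurations are:
[q0]bbbb ⊢ □[q0]bbb ⊢ □□[q0]bb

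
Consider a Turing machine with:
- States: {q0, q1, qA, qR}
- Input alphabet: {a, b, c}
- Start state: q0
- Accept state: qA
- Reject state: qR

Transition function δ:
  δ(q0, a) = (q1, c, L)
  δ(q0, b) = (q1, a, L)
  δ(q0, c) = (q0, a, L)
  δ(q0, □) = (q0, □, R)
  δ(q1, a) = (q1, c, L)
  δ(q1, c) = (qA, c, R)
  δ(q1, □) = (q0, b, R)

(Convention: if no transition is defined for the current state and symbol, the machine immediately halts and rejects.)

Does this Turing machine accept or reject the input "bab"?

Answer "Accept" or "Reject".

Execution trace:
Initial: [q0]bab
Step 1: δ(q0, b) = (q1, a, L) → [q1]□aab
Step 2: δ(q1, □) = (q0, b, R) → b[q0]aab
Step 3: δ(q0, a) = (q1, c, L) → [q1]bcab

No transition is defined for δ(q1, b). By convention the machine halts and rejects.

Answer: Reject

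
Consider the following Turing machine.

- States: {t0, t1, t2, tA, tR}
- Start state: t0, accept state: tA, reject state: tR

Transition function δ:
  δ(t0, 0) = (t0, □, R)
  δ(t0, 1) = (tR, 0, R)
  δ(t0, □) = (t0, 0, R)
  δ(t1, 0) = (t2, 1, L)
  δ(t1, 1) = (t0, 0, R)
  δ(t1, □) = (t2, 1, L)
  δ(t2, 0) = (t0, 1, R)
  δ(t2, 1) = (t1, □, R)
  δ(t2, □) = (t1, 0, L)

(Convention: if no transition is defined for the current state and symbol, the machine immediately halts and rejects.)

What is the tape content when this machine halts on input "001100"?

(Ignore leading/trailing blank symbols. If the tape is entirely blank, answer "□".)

Execution trace:
Initial: [t0]001100
Step 1: δ(t0, 0) = (t0, □, R) → □[t0]01100
Step 2: δ(t0, 0) = (t0, □, R) → □□[t0]1100
Step 3: δ(t0, 1) = (tR, 0, R) → □□0[tR]100

The machine reaches the reject state tR and halts.

Final tape (ignoring leading/trailing blanks): 0100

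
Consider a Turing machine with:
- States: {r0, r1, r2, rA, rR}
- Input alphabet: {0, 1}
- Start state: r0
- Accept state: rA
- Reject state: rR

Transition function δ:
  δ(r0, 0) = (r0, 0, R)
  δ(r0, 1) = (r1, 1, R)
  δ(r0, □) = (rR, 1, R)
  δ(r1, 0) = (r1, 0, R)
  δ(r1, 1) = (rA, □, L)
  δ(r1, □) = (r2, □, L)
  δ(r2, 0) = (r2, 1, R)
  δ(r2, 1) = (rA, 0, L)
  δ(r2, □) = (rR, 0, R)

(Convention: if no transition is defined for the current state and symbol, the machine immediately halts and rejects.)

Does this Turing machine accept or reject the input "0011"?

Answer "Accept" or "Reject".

Execution trace:
Initial: [r0]0011
Step 1: δ(r0, 0) = (r0, 0, R) → 0[r0]011
Step 2: δ(r0, 0) = (r0, 0, R) → 00[r0]11
Step 3: δ(r0, 1) = (r1, 1, R) → 001[r1]1
Step 4: δ(r1, 1) = (rA, □, L) → 00[rA]1□

The machine reaches the accept state rA and halts.

Answer: Accept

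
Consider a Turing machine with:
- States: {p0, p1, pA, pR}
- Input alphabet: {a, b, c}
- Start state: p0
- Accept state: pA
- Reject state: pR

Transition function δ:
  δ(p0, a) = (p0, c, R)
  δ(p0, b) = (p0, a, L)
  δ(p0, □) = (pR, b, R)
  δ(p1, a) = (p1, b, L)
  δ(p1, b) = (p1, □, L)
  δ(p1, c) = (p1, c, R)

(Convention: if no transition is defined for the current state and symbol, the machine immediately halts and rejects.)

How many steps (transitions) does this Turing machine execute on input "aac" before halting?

Execution trace:
Initial: [p0]aac
Step 1: δ(p0, a) = (p0, c, R) → c[p0]ac
Step 2: δ(p0, a) = (p0, c, R) → cc[p0]c

No transition is defined for δ(p0, c). By convention the machine halts and rejects.

The machine executed 2 steps before halting.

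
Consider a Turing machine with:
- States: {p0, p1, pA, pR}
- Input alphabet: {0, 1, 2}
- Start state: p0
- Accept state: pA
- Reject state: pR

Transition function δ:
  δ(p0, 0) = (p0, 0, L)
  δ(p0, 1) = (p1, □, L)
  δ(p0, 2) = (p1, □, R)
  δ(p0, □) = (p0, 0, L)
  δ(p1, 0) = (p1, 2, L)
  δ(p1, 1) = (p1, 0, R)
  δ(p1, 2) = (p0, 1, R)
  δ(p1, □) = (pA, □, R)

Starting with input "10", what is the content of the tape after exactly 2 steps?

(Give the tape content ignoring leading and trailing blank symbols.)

Execution trace:
Initial: [p0]10
Step 1: δ(p0, 1) = (p1, □, L) → [p1]□□0
Step 2: δ(p1, □) = (pA, □, R) → □[pA]□0

The machine reaches the accept state pA and halts.

After 2 steps, the tape (ignoring leading/trailing blanks) is: 0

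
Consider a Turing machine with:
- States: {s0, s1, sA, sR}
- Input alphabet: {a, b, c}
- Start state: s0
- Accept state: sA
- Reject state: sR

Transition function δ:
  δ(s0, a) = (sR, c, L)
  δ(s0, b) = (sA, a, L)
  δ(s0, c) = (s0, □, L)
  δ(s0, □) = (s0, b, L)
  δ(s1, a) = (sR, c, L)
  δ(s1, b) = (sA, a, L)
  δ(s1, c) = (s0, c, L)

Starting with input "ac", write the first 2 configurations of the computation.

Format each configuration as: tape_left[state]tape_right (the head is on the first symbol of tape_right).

Transitions applied:
Step 1: δ(s0, a) = (sR, c, L)

The first 2 configurations are:
[s0]ac ⊢ [sR]□cc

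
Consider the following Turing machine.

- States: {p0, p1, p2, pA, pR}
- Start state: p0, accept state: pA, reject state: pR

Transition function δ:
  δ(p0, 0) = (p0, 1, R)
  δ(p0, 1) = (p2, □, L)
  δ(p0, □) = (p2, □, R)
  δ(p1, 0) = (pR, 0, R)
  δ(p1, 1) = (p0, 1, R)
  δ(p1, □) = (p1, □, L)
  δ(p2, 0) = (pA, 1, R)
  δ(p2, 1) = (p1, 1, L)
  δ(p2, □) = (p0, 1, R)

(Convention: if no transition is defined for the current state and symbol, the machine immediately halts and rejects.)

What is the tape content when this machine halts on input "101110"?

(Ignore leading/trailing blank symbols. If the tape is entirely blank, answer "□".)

Execution trace:
Initial: [p0]101110
Step 1: δ(p0, 1) = (p2, □, L) → [p2]□□01110
Step 2: δ(p2, □) = (p0, 1, R) → 1[p0]□01110
Step 3: δ(p0, □) = (p2, □, R) → 1□[p2]01110
Step 4: δ(p2, 0) = (pA, 1, R) → 1□1[pA]1110

The machine reaches the accept state pA and halts.

Final tape (ignoring leading/trailing blanks): 1□11110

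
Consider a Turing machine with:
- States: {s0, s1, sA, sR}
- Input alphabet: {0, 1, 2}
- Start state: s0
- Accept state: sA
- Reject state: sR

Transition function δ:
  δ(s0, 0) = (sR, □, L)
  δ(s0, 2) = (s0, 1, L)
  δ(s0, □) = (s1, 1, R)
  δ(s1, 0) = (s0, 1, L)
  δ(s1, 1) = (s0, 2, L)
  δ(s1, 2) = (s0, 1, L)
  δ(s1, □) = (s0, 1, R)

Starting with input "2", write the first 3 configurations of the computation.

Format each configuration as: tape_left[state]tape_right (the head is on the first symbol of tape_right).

Transitions applied:
Step 1: δ(s0, 2) = (s0, 1, L)
Step 2: δ(s0, □) = (s1, 1, R)

The first 3 configurations are:
[s0]2 ⊢ [s0]□1 ⊢ 1[s1]1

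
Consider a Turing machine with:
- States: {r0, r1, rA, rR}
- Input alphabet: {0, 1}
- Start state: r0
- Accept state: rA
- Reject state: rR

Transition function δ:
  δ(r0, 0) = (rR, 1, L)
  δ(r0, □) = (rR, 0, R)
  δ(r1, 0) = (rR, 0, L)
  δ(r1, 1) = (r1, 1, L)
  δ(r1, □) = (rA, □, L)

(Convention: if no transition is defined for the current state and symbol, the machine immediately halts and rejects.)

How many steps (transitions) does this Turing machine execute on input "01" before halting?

Execution trace:
Initial: [r0]01
Step 1: δ(r0, 0) = (rR, 1, L) → [rR]□11

The machine reaches the reject state rR and halts.

The machine executed 1 step before halting.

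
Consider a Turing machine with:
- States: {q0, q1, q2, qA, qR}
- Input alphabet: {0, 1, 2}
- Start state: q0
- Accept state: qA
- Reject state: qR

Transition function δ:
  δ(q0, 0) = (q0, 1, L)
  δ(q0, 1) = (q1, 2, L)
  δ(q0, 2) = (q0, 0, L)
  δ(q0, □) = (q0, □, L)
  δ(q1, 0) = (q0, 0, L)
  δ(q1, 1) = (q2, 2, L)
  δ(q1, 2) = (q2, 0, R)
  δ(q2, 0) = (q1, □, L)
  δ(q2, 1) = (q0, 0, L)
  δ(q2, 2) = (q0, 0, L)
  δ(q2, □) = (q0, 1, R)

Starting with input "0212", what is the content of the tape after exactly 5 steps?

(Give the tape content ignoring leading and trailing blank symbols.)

Execution trace:
Initial: [q0]0212
Step 1: δ(q0, 0) = (q0, 1, L) → [q0]□1212
Step 2: δ(q0, □) = (q0, □, L) → [q0]□□1212
Step 3: δ(q0, □) = (q0, □, L) → [q0]□□□1212
Step 4: δ(q0, □) = (q0, □, L) → [q0]□□□□1212
Step 5: δ(q0, □) = (q0, □, L) → [q0]□□□□□1212

After 5 steps, the tape (ignoring leading/trailing blanks) is: 1212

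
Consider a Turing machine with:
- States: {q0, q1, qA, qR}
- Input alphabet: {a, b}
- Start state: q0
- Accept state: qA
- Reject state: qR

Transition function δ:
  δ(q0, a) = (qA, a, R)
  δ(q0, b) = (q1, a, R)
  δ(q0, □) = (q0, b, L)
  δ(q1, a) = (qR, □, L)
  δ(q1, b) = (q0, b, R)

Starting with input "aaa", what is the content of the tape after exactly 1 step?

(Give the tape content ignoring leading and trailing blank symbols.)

Execution trace:
Initial: [q0]aaa
Step 1: δ(q0, a) = (qA, a, R) → a[qA]aa

The machine reaches the accept state qA and halts.

After 1 step, the tape (ignoring leading/trailing blanks) is: aaa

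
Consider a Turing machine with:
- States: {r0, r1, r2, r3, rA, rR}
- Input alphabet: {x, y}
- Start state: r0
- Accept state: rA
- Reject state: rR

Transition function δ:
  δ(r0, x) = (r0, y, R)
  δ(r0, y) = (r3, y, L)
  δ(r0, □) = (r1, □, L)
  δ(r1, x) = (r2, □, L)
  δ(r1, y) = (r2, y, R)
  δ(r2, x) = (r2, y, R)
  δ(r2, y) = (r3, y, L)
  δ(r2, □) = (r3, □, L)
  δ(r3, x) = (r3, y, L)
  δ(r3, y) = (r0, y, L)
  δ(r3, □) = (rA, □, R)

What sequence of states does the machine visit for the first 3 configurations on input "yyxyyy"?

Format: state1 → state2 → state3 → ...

Execution trace:
Initial: [r0]yyxyyy
Step 1: δ(r0, y) = (r3, y, L) → [r3]□yyxyyy
Step 2: δ(r3, □) = (rA, □, R) → □[rA]yyxyyy

The machine reaches the accept state rA and halts.

State sequence: r0 → r3 → rA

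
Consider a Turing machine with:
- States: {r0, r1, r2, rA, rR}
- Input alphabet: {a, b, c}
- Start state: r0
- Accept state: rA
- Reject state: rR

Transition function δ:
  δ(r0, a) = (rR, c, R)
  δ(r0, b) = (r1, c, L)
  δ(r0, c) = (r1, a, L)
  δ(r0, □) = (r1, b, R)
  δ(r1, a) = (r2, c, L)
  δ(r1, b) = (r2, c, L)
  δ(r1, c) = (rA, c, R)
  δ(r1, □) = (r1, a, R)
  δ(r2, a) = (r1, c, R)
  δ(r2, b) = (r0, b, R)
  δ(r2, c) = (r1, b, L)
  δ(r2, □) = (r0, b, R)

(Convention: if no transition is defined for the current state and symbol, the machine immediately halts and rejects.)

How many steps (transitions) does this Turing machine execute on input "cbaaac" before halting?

Execution trace:
Initial: [r0]cbaaac
Step 1: δ(r0, c) = (r1, a, L) → [r1]□abaaac
Step 2: δ(r1, □) = (r1, a, R) → a[r1]abaaac
Step 3: δ(r1, a) = (r2, c, L) → [r2]acbaaac
Step 4: δ(r2, a) = (r1, c, R) → c[r1]cbaaac
Step 5: δ(r1, c) = (rA, c, R) → cc[rA]baaac

The machine reaches the accept state rA and halts.

The machine executed 5 steps before halting.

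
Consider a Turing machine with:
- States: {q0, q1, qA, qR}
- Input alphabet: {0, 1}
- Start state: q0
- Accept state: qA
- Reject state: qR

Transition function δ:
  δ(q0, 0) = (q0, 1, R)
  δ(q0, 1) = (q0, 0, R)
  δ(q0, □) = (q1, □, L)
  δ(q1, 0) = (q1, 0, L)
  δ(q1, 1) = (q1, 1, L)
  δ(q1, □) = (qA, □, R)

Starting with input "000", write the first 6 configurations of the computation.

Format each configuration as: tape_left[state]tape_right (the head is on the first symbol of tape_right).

Transitions applied:
Step 1: δ(q0, 0) = (q0, 1, R)
Step 2: δ(q0, 0) = (q0, 1, R)
Step 3: δ(q0, 0) = (q0, 1, R)
Step 4: δ(q0, □) = (q1, □, L)
Step 5: δ(q1, 1) = (q1, 1, L)

The first 6 configurations are:
[q0]000 ⊢ 1[q0]00 ⊢ 11[q0]0 ⊢ 111[q0]□ ⊢ 11[q1]1□ ⊢ 1[q1]11□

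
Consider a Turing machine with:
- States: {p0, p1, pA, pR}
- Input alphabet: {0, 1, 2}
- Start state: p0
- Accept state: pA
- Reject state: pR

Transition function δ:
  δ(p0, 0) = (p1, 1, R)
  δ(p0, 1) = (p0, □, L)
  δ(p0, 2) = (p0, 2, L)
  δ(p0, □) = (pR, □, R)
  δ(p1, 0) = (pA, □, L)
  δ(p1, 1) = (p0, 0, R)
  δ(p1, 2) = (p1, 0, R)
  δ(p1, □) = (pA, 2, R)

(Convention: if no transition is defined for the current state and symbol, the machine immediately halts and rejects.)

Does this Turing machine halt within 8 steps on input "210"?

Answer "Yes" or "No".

Execution trace:
Initial: [p0]210
Step 1: δ(p0, 2) = (p0, 2, L) → [p0]□210
Step 2: δ(p0, □) = (pR, □, R) → □[pR]210

The machine reaches the reject state pR and halts.
The machine halted after 2 steps (within the 8-step bound).

Answer: Yes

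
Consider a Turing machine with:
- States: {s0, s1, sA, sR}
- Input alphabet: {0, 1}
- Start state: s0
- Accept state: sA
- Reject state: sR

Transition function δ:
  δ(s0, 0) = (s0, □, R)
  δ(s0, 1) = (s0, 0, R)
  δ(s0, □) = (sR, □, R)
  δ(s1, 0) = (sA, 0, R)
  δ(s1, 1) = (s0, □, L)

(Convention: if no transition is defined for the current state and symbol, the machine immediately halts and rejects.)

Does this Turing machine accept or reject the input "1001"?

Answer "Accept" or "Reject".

Execution trace:
Initial: [s0]1001
Step 1: δ(s0, 1) = (s0, 0, R) → 0[s0]001
Step 2: δ(s0, 0) = (s0, □, R) → 0□[s0]01
Step 3: δ(s0, 0) = (s0, □, R) → 0□□[s0]1
Step 4: δ(s0, 1) = (s0, 0, R) → 0□□0[s0]□
Step 5: δ(s0, □) = (sR, □, R) → 0□□0□[sR]□

The machine reaches the reject state sR and halts.

Answer: Reject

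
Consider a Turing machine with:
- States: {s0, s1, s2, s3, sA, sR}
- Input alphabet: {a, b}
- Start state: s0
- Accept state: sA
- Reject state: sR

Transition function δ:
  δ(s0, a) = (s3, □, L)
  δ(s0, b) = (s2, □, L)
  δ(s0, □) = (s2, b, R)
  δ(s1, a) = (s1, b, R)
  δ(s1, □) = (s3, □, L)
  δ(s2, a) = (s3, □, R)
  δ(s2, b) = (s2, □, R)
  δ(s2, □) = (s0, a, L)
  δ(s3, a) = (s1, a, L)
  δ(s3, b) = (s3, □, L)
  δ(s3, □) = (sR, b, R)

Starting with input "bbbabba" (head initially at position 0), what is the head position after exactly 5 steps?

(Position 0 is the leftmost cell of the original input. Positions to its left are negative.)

Execution trace (head position shown):
Step 0: [s0]bbbabba  (head at position 0)
Step 1: move left → [s2]□□bbabba  (head at position -1)
Step 2: move left → [s0]□a□bbabba  (head at position -2)
Step 3: move right → b[s2]a□bbabba  (head at position -1)
Step 4: move right → b□[s3]□bbabba  (head at position 0)
Step 5: move right → b□b[sR]bbabba  (head at position 1)

After 5 steps, the head is at position 1.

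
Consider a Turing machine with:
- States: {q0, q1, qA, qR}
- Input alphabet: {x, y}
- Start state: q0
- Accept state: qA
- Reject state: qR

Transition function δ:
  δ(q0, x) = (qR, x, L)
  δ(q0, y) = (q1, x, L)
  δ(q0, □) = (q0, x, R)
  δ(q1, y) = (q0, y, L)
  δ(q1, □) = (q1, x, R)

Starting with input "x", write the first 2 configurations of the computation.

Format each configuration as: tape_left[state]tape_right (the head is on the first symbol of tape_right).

Transitions applied:
Step 1: δ(q0, x) = (qR, x, L)

The first 2 configurations are:
[q0]x ⊢ [qR]□x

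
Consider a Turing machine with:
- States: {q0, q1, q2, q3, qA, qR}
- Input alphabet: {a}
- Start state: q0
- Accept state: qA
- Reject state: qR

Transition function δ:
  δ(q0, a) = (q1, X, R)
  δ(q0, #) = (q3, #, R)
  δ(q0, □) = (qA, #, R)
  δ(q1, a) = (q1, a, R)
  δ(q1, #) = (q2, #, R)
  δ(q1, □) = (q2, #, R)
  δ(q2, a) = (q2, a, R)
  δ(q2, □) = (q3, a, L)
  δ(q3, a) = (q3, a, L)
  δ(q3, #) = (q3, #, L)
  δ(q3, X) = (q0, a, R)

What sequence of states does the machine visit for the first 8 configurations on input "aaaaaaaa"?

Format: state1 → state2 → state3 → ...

Execution trace:
Initial: [q0]aaaaaaaa
Step 1: δ(q0, a) = (q1, X, R) → X[q1]aaaaaaa
Step 2: δ(q1, a) = (q1, a, R) → Xa[q1]aaaaaa
Step 3: δ(q1, a) = (q1, a, R) → Xaa[q1]aaaaa
Step 4: δ(q1, a) = (q1, a, R) → Xaaa[q1]aaaa
Step 5: δ(q1, a) = (q1, a, R) → Xaaaa[q1]aaa
Step 6: δ(q1, a) = (q1, a, R) → Xaaaaa[q1]aa
Step 7: δ(q1, a) = (q1, a, R) → Xaaaaaa[q1]a

State sequence: q0 → q1 → q1 → q1 → q1 → q1 → q1 → q1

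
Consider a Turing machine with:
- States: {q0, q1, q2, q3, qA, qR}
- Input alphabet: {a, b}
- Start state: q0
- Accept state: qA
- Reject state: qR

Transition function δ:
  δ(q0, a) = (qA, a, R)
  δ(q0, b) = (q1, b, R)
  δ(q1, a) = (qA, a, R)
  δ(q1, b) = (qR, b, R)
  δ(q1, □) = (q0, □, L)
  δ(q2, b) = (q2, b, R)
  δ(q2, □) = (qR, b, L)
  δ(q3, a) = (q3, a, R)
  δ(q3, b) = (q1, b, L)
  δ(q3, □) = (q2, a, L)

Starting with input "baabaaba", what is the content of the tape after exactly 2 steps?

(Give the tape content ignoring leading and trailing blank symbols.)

Execution trace:
Initial: [q0]baabaaba
Step 1: δ(q0, b) = (q1, b, R) → b[q1]aabaaba
Step 2: δ(q1, a) = (qA, a, R) → ba[qA]abaaba

The machine reaches the accept state qA and halts.

After 2 steps, the tape (ignoring leading/trailing blanks) is: baabaaba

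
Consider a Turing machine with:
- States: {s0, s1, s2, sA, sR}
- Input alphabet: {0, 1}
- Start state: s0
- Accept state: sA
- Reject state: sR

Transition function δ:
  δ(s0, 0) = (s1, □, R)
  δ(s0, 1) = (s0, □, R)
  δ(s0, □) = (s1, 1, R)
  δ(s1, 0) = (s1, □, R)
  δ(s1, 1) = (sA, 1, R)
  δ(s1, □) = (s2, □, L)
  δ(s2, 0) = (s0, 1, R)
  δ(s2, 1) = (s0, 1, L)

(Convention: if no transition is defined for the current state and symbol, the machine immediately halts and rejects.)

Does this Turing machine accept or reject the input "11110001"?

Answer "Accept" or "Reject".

Execution trace:
Initial: [s0]11110001
Step 1: δ(s0, 1) = (s0, □, R) → □[s0]1110001
Step 2: δ(s0, 1) = (s0, □, R) → □□[s0]110001
Step 3: δ(s0, 1) = (s0, □, R) → □□□[s0]10001
Step 4: δ(s0, 1) = (s0, □, R) → □□□□[s0]0001
Step 5: δ(s0, 0) = (s1, □, R) → □□□□□[s1]001
Step 6: δ(s1, 0) = (s1, □, R) → □□□□□□[s1]01
Step 7: δ(s1, 0) = (s1, □, R) → □□□□□□□[s1]1
Step 8: δ(s1, 1) = (sA, 1, R) → □□□□□□□1[sA]□

The machine reaches the accept state sA and halts.

Answer: Accept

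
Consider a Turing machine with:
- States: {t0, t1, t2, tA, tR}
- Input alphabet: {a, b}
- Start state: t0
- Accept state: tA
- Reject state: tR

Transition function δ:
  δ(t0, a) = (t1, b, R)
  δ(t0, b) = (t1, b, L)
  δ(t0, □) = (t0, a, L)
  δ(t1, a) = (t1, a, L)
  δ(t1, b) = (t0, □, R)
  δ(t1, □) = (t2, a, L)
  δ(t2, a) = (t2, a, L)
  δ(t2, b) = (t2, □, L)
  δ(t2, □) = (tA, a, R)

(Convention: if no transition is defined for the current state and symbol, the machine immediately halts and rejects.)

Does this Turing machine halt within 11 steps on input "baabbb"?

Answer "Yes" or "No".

Execution trace:
Initial: [t0]baabbb
Step 1: δ(t0, b) = (t1, b, L) → [t1]□baabbb
Step 2: δ(t1, □) = (t2, a, L) → [t2]□abaabbb
Step 3: δ(t2, □) = (tA, a, R) → a[tA]abaabbb

The machine reaches the accept state tA and halts.
The machine halted after 3 steps (within the 11-step bound).

Answer: Yes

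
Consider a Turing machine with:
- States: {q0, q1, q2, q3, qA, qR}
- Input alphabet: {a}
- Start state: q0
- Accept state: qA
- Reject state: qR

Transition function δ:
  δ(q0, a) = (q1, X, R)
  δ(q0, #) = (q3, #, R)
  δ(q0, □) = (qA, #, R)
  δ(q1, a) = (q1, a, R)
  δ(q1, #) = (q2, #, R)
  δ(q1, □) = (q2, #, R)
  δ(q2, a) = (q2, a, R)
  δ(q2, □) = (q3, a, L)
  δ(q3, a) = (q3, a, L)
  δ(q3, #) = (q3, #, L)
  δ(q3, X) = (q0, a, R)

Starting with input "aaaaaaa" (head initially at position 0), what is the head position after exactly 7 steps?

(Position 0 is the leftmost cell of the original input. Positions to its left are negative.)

Execution trace (head position shown):
Step 0: [q0]aaaaaaa  (head at position 0)
Step 1: move right → X[q1]aaaaaa  (head at position 1)
Step 2: move right → Xa[q1]aaaaa  (head at position 2)
Step 3: move right → Xaa[q1]aaaa  (head at position 3)
Step 4: move right → Xaaa[q1]aaa  (head at position 4)
Step 5: move right → Xaaaa[q1]aa  (head at position 5)
Step 6: move right → Xaaaaa[q1]a  (head at position 6)
Step 7: move right → Xaaaaaa[q1]□  (head at position 7)

After 7 steps, the head is at position 7.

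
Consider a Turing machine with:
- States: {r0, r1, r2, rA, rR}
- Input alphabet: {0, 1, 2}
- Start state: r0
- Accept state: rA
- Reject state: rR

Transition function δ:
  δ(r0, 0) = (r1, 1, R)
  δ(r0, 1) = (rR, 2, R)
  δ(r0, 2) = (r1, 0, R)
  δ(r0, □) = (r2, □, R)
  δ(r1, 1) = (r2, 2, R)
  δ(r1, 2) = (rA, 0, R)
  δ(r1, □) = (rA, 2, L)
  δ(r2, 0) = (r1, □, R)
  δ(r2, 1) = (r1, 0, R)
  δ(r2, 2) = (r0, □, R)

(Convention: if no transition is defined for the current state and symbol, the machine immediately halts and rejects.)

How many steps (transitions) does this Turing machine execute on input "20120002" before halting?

Execution trace:
Initial: [r0]20120002
Step 1: δ(r0, 2) = (r1, 0, R) → 0[r1]0120002

No transition is defined for δ(r1, 0). By convention the machine halts and rejects.

The machine executed 1 step before halting.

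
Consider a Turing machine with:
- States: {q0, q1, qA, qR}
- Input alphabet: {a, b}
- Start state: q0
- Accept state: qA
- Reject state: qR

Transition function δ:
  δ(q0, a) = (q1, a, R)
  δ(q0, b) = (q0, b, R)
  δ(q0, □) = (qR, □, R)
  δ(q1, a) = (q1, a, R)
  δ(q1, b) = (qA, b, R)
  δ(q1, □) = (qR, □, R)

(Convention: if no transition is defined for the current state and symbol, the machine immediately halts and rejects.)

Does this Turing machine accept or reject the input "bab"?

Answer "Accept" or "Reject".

Execution trace:
Initial: [q0]bab
Step 1: δ(q0, b) = (q0, b, R) → b[q0]ab
Step 2: δ(q0, a) = (q1, a, R) → ba[q1]b
Step 3: δ(q1, b) = (qA, b, R) → bab[qA]□

The machine reaches the accept state qA and halts.

Answer: Accept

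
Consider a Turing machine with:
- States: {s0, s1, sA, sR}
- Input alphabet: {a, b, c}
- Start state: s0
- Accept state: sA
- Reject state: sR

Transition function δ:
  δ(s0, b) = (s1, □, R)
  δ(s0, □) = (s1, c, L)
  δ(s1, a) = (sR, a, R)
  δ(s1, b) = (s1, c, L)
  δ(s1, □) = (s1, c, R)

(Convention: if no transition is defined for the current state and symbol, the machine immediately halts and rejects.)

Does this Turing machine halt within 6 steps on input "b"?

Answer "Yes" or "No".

Execution trace:
Initial: [s0]b
Step 1: δ(s0, b) = (s1, □, R) → □[s1]□
Step 2: δ(s1, □) = (s1, c, R) → □c[s1]□
Step 3: δ(s1, □) = (s1, c, R) → □cc[s1]□
Step 4: δ(s1, □) = (s1, c, R) → □ccc[s1]□
Step 5: δ(s1, □) = (s1, c, R) → □cccc[s1]□
Step 6: δ(s1, □) = (s1, c, R) → □ccccc[s1]□

The machine has not reached a halting state after 6 steps.
The machine did not halt within the 6-step bound.

Answer: No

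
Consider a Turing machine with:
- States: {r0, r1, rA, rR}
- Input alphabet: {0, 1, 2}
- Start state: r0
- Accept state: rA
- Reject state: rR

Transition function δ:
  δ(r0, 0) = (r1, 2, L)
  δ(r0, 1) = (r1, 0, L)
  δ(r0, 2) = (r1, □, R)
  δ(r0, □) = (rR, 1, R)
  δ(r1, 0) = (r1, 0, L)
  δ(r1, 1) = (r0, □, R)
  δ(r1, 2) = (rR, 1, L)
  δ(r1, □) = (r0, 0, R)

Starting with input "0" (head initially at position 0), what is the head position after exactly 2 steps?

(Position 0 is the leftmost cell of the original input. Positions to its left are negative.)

Execution trace (head position shown):
Step 0: [r0]0  (head at position 0)
Step 1: move left → [r1]□2  (head at position -1)
Step 2: move right → 0[r0]2  (head at position 0)

After 2 steps, the head is at position 0.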